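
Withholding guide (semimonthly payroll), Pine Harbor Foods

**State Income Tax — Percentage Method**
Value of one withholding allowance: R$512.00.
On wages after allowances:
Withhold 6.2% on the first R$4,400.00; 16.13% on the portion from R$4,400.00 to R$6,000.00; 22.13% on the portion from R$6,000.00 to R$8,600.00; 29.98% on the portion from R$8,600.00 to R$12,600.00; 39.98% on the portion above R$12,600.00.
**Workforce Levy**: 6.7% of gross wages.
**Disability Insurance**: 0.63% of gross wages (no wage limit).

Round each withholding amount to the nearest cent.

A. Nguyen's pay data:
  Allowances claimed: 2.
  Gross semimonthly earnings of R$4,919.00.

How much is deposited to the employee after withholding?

R$4,316.95

State Income Tax: taxable = R$4,919.00 − 2×R$512.00 = R$3,895.00
  6.2% × R$3,895.00 = R$241.49
Workforce Levy: 6.7% × R$4,919.00 = R$329.57
Disability Insurance: 0.63% × R$4,919.00 = R$30.99
Total withheld: R$241.49 + R$329.57 + R$30.99 = R$602.05
Net pay: R$4,919.00 − R$602.05 = R$4,316.95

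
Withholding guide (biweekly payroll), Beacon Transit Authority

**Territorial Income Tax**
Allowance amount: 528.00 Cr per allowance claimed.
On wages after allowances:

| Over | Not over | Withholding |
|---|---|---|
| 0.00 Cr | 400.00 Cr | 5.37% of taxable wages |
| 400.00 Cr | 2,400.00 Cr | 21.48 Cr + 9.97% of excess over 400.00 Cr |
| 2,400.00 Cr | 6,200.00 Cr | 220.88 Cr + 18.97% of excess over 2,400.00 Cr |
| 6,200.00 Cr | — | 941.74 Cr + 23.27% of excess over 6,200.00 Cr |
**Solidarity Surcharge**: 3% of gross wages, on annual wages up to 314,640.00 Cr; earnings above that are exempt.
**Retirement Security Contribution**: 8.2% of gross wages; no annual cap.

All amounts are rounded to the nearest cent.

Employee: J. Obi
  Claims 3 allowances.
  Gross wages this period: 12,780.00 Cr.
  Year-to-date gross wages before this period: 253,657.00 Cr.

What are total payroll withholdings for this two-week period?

Territorial Income Tax: taxable = 12,780.00 Cr − 3×528.00 Cr = 11,196.00 Cr
  941.74 Cr + 23.27% × (11,196.00 Cr − 6,200.00 Cr) = 941.74 Cr + 23.27% × 4,996.00 Cr = 2,104.31 Cr
Solidarity Surcharge: 3% × 12,780.00 Cr = 383.40 Cr
Retirement Security Contribution: 8.2% × 12,780.00 Cr = 1,047.96 Cr
Total: 2,104.31 Cr + 383.40 Cr + 1,047.96 Cr = 3,535.67 Cr

3,535.67 Cr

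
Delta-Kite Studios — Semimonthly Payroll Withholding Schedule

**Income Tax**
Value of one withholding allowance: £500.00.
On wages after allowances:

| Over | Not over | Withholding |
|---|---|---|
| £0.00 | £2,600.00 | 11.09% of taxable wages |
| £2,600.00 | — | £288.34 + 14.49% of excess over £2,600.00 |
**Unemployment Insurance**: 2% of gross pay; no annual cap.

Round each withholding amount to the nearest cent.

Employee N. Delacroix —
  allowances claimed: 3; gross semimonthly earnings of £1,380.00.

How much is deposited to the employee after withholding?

Income Tax: taxable = £1,380.00 − 3×£500.00 = £-120.00
  Taxable ≤ 0 → £0.00
Unemployment Insurance: 2% × £1,380.00 = £27.60
Total withheld: £0.00 + £27.60 = £27.60
Net pay: £1,380.00 − £27.60 = £1,352.40

£1,352.40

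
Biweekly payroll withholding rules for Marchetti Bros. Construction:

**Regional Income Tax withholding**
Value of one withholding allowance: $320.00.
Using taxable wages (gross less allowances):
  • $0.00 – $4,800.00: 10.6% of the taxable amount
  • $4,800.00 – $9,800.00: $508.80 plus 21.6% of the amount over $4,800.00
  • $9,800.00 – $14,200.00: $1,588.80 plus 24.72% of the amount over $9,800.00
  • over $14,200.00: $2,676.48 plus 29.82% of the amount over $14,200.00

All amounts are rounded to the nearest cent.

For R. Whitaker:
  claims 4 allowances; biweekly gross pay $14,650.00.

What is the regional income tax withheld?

$2,471.30

Regional Income Tax: taxable = $14,650.00 − 4×$320.00 = $13,370.00
  $1,588.80 + 24.72% × ($13,370.00 − $9,800.00) = $1,588.80 + 24.72% × $3,570.00 = $2,471.30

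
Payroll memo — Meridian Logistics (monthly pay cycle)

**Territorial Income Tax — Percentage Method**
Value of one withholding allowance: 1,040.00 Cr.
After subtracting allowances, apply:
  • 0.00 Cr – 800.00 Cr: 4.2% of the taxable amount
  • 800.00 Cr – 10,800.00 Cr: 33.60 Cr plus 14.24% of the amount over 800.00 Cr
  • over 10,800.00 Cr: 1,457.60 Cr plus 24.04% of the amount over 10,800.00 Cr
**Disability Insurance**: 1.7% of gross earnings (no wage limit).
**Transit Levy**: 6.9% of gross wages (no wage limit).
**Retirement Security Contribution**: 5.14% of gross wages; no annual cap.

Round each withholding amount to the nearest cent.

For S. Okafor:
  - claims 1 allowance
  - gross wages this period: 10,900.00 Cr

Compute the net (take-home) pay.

Territorial Income Tax: taxable = 10,900.00 Cr − 1×1,040.00 Cr = 9,860.00 Cr
  33.60 Cr + 14.24% × (9,860.00 Cr − 800.00 Cr) = 33.60 Cr + 14.24% × 9,060.00 Cr = 1,323.74 Cr
Disability Insurance: 1.7% × 10,900.00 Cr = 185.30 Cr
Transit Levy: 6.9% × 10,900.00 Cr = 752.10 Cr
Retirement Security Contribution: 5.14% × 10,900.00 Cr = 560.26 Cr
Total withheld: 1,323.74 Cr + 185.30 Cr + 752.10 Cr + 560.26 Cr = 2,821.40 Cr
Net pay: 10,900.00 Cr − 2,821.40 Cr = 8,078.60 Cr

8,078.60 Cr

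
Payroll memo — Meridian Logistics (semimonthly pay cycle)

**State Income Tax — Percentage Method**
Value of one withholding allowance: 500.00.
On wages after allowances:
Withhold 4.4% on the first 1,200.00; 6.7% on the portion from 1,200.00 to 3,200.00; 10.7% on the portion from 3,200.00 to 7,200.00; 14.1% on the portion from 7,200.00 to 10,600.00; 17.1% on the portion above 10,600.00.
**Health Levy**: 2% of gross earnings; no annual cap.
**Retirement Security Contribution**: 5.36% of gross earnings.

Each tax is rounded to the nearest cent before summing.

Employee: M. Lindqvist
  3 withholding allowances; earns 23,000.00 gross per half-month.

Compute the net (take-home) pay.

18,349.10

State Income Tax: taxable = 23,000.00 − 3×500.00 = 21,500.00
  1,094.20 + 17.1% × (21,500.00 − 10,600.00) = 1,094.20 + 17.1% × 10,900.00 = 2,958.10
Health Levy: 2% × 23,000.00 = 460.00
Retirement Security Contribution: 5.36% × 23,000.00 = 1,232.80
Total withheld: 2,958.10 + 460.00 + 1,232.80 = 4,650.90
Net pay: 23,000.00 − 4,650.90 = 18,349.10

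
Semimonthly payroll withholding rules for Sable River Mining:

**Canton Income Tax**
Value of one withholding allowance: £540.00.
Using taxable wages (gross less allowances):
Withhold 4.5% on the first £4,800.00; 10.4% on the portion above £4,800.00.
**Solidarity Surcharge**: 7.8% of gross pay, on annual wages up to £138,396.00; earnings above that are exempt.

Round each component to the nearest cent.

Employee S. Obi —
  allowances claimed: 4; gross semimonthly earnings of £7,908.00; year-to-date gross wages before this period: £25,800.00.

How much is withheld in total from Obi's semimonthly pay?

Canton Income Tax: taxable = £7,908.00 − 4×£540.00 = £5,748.00
  £216.00 + 10.4% × (£5,748.00 − £4,800.00) = £216.00 + 10.4% × £948.00 = £314.59
Solidarity Surcharge: 7.8% × £7,908.00 = £616.82
Total: £314.59 + £616.82 = £931.41

£931.41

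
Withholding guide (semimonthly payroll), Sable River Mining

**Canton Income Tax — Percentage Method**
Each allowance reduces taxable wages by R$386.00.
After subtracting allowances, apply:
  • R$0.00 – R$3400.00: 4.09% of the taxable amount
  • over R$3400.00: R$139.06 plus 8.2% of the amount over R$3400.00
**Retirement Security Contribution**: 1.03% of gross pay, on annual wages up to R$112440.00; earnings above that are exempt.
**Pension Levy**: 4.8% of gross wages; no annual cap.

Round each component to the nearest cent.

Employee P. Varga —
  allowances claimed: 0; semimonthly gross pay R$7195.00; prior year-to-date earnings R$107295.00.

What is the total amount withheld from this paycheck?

Canton Income Tax: taxable = R$7195.00
  R$139.06 + 8.2% × (R$7195.00 − R$3400.00) = R$139.06 + 8.2% × R$3795.00 = R$450.25
Retirement Security Contribution: cap R$112440.00 − YTD R$107295.00 = R$5145.00 subject; 1.03% × R$5145.00 = R$52.99
Pension Levy: 4.8% × R$7195.00 = R$345.36
Total: R$450.25 + R$52.99 + R$345.36 = R$848.60

R$848.60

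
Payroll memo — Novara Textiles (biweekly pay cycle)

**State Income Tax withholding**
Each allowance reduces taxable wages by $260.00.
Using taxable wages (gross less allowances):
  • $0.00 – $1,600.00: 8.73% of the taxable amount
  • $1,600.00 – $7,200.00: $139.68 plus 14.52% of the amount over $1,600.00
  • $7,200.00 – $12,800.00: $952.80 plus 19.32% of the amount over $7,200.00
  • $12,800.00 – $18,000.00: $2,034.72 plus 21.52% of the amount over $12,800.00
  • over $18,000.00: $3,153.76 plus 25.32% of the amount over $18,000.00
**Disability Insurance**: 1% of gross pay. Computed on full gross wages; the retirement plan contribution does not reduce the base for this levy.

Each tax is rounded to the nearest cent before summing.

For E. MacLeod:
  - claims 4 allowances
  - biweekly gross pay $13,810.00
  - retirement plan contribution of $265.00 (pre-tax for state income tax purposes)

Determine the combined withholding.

State Income Tax: taxable = $13,810.00 − $265.00 − 4×$260.00 = $12,505.00
  $952.80 + 19.32% × ($12,505.00 − $7,200.00) = $952.80 + 19.32% × $5,305.00 = $1,977.73
Disability Insurance: 1% × $13,810.00 = $138.10
Total: $1,977.73 + $138.10 = $2,115.83

$2,115.83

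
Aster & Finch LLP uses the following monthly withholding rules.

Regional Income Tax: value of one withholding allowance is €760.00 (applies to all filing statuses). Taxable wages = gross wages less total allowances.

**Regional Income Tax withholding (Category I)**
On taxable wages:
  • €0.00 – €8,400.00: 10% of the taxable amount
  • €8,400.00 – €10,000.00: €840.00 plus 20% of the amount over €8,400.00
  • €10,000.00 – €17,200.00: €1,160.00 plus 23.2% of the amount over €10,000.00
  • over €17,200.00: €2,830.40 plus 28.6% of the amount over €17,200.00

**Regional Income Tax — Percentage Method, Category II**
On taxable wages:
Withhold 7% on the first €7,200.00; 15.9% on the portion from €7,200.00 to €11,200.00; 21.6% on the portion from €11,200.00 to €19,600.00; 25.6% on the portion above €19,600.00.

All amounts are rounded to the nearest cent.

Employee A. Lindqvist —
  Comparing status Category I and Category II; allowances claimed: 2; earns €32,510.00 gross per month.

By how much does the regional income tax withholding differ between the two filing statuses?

Regional Income Tax (Category I): taxable = €32,510.00 − 2×€760.00 = €30,990.00
  €2,830.40 + 28.6% × (€30,990.00 − €17,200.00) = €2,830.40 + 28.6% × €13,790.00 = €6,774.34
Regional Income Tax (Category II): taxable = €32,510.00 − 2×€760.00 = €30,990.00
  €2,954.40 + 25.6% × (€30,990.00 − €19,600.00) = €2,954.40 + 25.6% × €11,390.00 = €5,870.24
Difference: |€6,774.34 − €5,870.24| = €904.10 (higher under Category I)

€904.10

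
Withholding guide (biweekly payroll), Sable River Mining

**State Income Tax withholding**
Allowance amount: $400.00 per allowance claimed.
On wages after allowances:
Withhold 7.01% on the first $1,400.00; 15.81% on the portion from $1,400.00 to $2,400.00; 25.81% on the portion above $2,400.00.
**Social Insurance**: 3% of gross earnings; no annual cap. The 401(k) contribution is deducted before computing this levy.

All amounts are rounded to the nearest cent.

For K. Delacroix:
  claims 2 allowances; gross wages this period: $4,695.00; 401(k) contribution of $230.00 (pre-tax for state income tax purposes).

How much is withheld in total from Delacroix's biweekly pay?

$716.69

State Income Tax: taxable = $4,695.00 − $230.00 − 2×$400.00 = $3,665.00
  $256.24 + 25.81% × ($3,665.00 − $2,400.00) = $256.24 + 25.81% × $1,265.00 = $582.74
Social Insurance: 3% × $4,465.00 = $133.95
Total: $582.74 + $133.95 = $716.69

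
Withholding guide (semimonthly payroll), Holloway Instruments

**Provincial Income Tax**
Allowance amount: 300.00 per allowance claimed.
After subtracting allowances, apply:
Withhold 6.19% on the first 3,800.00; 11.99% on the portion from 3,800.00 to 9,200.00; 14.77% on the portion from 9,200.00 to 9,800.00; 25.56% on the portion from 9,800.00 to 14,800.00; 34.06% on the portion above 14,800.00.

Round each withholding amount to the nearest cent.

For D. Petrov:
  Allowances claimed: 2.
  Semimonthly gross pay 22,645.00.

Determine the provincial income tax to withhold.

Provincial Income Tax: taxable = 22,645.00 − 2×300.00 = 22,045.00
  2,249.30 + 34.06% × (22,045.00 − 14,800.00) = 2,249.30 + 34.06% × 7,245.00 = 4,716.95

4,716.95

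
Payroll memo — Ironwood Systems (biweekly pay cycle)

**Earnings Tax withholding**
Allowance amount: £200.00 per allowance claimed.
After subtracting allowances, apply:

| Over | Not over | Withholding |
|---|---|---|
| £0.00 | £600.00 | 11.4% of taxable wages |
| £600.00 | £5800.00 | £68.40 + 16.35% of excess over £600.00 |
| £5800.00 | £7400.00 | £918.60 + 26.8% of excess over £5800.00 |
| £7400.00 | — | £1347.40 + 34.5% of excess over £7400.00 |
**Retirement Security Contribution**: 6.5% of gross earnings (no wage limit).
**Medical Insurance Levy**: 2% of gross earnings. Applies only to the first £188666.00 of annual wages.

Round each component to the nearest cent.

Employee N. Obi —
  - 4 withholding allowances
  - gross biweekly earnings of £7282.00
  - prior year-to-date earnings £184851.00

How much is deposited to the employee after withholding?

£5630.99

Earnings Tax: taxable = £7282.00 − 4×£200.00 = £6482.00
  £918.60 + 26.8% × (£6482.00 − £5800.00) = £918.60 + 26.8% × £682.00 = £1101.38
Retirement Security Contribution: 6.5% × £7282.00 = £473.33
Medical Insurance Levy: cap £188666.00 − YTD £184851.00 = £3815.00 subject; 2% × £3815.00 = £76.30
Total withheld: £1101.38 + £473.33 + £76.30 = £1651.01
Net pay: £7282.00 − £1651.01 = £5630.99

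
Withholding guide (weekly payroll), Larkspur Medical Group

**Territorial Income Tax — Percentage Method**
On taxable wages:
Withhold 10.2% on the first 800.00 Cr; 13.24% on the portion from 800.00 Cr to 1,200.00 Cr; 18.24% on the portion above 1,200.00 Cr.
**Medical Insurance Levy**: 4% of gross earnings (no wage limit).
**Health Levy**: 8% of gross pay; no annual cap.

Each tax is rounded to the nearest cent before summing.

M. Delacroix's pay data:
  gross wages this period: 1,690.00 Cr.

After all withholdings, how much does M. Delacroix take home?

1,263.26 Cr

Territorial Income Tax: taxable = 1,690.00 Cr
  134.56 Cr + 18.24% × (1,690.00 Cr − 1,200.00 Cr) = 134.56 Cr + 18.24% × 490.00 Cr = 223.94 Cr
Medical Insurance Levy: 4% × 1,690.00 Cr = 67.60 Cr
Health Levy: 8% × 1,690.00 Cr = 135.20 Cr
Total withheld: 223.94 Cr + 67.60 Cr + 135.20 Cr = 426.74 Cr
Net pay: 1,690.00 Cr − 426.74 Cr = 1,263.26 Cr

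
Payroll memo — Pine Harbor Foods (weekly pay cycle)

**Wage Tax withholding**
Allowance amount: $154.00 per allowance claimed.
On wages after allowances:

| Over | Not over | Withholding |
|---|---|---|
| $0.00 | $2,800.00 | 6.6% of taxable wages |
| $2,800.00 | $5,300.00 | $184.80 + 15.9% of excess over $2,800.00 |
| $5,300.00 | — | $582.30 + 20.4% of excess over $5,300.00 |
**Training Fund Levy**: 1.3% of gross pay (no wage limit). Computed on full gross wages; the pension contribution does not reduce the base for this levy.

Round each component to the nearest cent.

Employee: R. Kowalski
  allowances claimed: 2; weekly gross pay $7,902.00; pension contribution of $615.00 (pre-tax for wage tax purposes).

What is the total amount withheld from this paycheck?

$1,027.55

Wage Tax: taxable = $7,902.00 − $615.00 − 2×$154.00 = $6,979.00
  $582.30 + 20.4% × ($6,979.00 − $5,300.00) = $582.30 + 20.4% × $1,679.00 = $924.82
Training Fund Levy: 1.3% × $7,902.00 = $102.73
Total: $924.82 + $102.73 = $1,027.55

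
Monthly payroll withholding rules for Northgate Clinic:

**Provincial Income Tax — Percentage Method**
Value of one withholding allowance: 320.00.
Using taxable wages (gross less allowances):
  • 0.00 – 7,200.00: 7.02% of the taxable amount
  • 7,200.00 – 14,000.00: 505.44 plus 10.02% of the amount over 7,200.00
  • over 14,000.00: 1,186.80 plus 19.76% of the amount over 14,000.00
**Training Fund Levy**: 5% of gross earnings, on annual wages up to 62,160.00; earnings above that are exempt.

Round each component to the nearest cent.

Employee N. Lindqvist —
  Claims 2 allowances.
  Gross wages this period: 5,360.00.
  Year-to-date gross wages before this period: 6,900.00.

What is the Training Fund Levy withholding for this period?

268.00

Training Fund Levy: 5% × 5,360.00 = 268.00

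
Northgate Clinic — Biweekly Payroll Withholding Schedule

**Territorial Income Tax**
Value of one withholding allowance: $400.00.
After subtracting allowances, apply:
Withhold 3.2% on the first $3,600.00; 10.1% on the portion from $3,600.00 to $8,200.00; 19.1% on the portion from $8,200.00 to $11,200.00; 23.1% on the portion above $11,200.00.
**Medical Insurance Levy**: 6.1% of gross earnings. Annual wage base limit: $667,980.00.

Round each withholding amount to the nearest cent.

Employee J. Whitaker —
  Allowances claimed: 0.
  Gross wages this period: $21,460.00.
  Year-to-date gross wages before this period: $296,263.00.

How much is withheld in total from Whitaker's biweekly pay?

Territorial Income Tax: taxable = $21,460.00
  $1,152.80 + 23.1% × ($21,460.00 − $11,200.00) = $1,152.80 + 23.1% × $10,260.00 = $3,522.86
Medical Insurance Levy: 6.1% × $21,460.00 = $1,309.06
Total: $3,522.86 + $1,309.06 = $4,831.92

$4,831.92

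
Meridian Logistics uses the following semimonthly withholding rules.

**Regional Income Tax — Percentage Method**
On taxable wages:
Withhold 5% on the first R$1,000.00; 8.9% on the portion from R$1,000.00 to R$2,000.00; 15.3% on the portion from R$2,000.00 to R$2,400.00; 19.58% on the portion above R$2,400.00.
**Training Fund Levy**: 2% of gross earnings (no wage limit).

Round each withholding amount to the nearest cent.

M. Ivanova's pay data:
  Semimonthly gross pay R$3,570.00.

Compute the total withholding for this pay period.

Regional Income Tax: taxable = R$3,570.00
  R$200.20 + 19.58% × (R$3,570.00 − R$2,400.00) = R$200.20 + 19.58% × R$1,170.00 = R$429.29
Training Fund Levy: 2% × R$3,570.00 = R$71.40
Total: R$429.29 + R$71.40 = R$500.69

R$500.69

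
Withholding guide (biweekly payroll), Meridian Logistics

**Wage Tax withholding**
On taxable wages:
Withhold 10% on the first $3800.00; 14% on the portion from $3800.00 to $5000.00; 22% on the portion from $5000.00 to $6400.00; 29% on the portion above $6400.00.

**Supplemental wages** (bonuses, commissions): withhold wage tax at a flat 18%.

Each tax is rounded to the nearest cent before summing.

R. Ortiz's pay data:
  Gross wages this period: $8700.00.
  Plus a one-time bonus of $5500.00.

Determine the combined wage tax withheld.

Wage Tax: taxable = $8700.00
  $856.00 + 29% × ($8700.00 − $6400.00) = $856.00 + 29% × $2300.00 = $1523.00
Supplemental (18% flat on bonus): 18% × $5500.00 = $990.00
Total wage tax: $1523.00 + $990.00 = $2513.00

$2513.00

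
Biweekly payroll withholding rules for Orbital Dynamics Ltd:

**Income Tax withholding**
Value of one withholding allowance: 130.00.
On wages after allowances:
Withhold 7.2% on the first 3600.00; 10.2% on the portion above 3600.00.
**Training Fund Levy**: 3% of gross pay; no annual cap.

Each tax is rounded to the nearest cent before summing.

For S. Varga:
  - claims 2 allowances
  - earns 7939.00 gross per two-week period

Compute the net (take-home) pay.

7025.57

Income Tax: taxable = 7939.00 − 2×130.00 = 7679.00
  259.20 + 10.2% × (7679.00 − 3600.00) = 259.20 + 10.2% × 4079.00 = 675.26
Training Fund Levy: 3% × 7939.00 = 238.17
Total withheld: 675.26 + 238.17 = 913.43
Net pay: 7939.00 − 913.43 = 7025.57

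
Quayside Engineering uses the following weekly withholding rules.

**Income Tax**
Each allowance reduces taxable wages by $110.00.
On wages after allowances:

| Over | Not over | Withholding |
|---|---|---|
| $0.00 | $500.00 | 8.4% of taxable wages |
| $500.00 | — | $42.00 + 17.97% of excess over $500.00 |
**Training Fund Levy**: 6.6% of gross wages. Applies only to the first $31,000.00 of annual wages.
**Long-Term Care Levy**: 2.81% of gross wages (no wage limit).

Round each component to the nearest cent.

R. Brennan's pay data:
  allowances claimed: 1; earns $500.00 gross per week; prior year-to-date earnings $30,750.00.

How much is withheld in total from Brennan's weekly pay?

$63.31

Income Tax: taxable = $500.00 − 1×$110.00 = $390.00
  8.4% × $390.00 = $32.76
Training Fund Levy: cap $31,000.00 − YTD $30,750.00 = $250.00 subject; 6.6% × $250.00 = $16.50
Long-Term Care Levy: 2.81% × $500.00 = $14.05
Total: $32.76 + $16.50 + $14.05 = $63.31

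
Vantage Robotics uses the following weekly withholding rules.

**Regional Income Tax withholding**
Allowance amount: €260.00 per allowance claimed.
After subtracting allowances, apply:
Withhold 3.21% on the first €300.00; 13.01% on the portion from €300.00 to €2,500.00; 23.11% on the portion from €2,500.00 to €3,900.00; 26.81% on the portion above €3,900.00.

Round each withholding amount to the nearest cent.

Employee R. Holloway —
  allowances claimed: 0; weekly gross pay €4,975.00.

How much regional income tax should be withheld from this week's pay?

Regional Income Tax: taxable = €4,975.00
  €619.39 + 26.81% × (€4,975.00 − €3,900.00) = €619.39 + 26.81% × €1,075.00 = €907.60

€907.60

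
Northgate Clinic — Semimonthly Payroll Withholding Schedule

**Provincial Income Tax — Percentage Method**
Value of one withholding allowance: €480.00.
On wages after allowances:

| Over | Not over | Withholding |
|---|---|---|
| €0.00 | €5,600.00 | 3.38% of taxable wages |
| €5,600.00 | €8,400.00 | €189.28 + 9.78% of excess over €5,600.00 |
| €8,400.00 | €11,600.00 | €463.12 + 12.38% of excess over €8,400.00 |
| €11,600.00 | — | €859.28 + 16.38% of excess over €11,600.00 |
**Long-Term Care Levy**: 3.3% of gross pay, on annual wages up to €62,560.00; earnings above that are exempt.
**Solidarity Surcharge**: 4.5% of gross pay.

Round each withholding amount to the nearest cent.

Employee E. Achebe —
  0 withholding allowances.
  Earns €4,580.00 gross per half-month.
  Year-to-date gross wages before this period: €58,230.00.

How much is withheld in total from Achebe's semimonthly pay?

Provincial Income Tax: taxable = €4,580.00
  3.38% × €4,580.00 = €154.80
Long-Term Care Levy: cap €62,560.00 − YTD €58,230.00 = €4,330.00 subject; 3.3% × €4,330.00 = €142.89
Solidarity Surcharge: 4.5% × €4,580.00 = €206.10
Total: €154.80 + €142.89 + €206.10 = €503.79

€503.79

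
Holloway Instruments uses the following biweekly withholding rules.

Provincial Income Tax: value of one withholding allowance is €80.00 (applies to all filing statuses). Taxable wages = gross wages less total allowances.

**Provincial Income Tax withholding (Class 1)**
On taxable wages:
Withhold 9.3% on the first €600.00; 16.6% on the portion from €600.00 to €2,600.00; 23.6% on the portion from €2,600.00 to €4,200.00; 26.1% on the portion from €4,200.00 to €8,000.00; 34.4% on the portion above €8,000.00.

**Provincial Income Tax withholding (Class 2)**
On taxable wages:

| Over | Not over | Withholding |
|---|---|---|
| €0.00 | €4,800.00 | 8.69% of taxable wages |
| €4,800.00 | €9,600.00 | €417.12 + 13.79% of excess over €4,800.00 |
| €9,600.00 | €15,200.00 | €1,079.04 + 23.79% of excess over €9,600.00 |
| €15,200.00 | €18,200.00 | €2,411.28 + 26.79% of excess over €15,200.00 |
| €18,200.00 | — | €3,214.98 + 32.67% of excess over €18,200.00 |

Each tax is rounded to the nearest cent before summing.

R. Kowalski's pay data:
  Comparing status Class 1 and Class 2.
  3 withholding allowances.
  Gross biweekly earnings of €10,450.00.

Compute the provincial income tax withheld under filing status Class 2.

€1,224.16

Provincial Income Tax (Class 2): taxable = €10,450.00 − 3×€80.00 = €10,210.00
  €1,079.04 + 23.79% × (€10,210.00 − €9,600.00) = €1,079.04 + 23.79% × €610.00 = €1,224.16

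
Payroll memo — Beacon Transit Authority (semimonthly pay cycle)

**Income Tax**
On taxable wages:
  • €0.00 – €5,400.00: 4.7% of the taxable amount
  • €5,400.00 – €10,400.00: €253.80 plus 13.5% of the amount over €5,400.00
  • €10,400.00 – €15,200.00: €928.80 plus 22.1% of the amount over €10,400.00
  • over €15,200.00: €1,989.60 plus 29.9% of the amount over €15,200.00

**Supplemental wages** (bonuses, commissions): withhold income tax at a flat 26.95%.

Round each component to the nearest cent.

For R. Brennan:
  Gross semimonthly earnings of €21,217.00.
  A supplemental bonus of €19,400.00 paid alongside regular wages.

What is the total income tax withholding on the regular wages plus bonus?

€9,016.98

Income Tax: taxable = €21,217.00
  €1,989.60 + 29.9% × (€21,217.00 − €15,200.00) = €1,989.60 + 29.9% × €6,017.00 = €3,788.68
Supplemental (26.95% flat on bonus): 26.95% × €19,400.00 = €5,228.30
Total income tax: €3,788.68 + €5,228.30 = €9,016.98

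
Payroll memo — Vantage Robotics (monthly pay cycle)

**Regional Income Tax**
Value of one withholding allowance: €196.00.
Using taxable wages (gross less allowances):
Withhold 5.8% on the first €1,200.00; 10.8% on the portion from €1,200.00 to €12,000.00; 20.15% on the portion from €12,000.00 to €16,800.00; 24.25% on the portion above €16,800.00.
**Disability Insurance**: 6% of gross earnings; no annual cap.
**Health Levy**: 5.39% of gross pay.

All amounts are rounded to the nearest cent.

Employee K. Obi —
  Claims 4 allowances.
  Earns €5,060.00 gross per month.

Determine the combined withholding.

€978.14

Regional Income Tax: taxable = €5,060.00 − 4×€196.00 = €4,276.00
  €69.60 + 10.8% × (€4,276.00 − €1,200.00) = €69.60 + 10.8% × €3,076.00 = €401.81
Disability Insurance: 6% × €5,060.00 = €303.60
Health Levy: 5.39% × €5,060.00 = €272.73
Total: €401.81 + €303.60 + €272.73 = €978.14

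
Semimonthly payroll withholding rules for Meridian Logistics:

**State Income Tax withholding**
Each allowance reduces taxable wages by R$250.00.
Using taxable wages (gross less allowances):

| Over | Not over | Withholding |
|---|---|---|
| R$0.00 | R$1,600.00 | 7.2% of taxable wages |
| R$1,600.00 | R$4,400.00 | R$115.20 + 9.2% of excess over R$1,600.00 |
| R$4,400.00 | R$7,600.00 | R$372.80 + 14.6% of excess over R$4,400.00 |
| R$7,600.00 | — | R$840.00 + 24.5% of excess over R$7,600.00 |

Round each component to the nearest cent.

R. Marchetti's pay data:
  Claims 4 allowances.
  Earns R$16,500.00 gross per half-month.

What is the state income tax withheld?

R$2,775.50

State Income Tax: taxable = R$16,500.00 − 4×R$250.00 = R$15,500.00
  R$840.00 + 24.5% × (R$15,500.00 − R$7,600.00) = R$840.00 + 24.5% × R$7,900.00 = R$2,775.50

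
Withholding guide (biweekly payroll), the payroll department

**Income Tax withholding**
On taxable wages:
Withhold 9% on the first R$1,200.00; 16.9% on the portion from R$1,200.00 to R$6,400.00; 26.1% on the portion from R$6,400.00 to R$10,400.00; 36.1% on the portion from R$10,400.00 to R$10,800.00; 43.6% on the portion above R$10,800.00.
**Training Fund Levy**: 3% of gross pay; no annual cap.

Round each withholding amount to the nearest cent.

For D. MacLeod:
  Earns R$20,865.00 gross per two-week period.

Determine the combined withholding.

Income Tax: taxable = R$20,865.00
  R$2,175.20 + 43.6% × (R$20,865.00 − R$10,800.00) = R$2,175.20 + 43.6% × R$10,065.00 = R$6,563.54
Training Fund Levy: 3% × R$20,865.00 = R$625.95
Total: R$6,563.54 + R$625.95 = R$7,189.49

R$7,189.49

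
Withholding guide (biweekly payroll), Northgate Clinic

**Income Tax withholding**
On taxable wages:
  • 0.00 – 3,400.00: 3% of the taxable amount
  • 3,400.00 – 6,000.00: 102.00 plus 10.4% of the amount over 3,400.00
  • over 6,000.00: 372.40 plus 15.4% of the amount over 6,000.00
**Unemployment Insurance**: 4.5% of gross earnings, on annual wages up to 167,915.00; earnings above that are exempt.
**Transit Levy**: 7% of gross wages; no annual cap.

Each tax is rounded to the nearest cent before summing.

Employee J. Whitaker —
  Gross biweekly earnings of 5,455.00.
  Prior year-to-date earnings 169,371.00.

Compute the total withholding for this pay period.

697.57

Income Tax: taxable = 5,455.00
  102.00 + 10.4% × (5,455.00 − 3,400.00) = 102.00 + 10.4% × 2,055.00 = 315.72
Unemployment Insurance: YTD 169,371.00 ≥ cap 167,915.00 → 0.00
Transit Levy: 7% × 5,455.00 = 381.85
Total: 315.72 + 0.00 + 381.85 = 697.57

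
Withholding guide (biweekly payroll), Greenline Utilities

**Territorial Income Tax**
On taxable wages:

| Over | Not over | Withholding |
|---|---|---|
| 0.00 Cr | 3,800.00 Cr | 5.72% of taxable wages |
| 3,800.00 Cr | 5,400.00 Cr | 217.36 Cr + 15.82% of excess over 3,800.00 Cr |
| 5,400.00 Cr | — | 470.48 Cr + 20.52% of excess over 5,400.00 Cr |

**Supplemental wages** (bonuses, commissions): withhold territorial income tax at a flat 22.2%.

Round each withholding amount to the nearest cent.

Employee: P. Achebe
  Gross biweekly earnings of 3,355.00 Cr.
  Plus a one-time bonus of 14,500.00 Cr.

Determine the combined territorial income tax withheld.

3,410.91 Cr

Territorial Income Tax: taxable = 3,355.00 Cr
  5.72% × 3,355.00 Cr = 191.91 Cr
Supplemental (22.2% flat on bonus): 22.2% × 14,500.00 Cr = 3,219.00 Cr
Total territorial income tax: 191.91 Cr + 3,219.00 Cr = 3,410.91 Cr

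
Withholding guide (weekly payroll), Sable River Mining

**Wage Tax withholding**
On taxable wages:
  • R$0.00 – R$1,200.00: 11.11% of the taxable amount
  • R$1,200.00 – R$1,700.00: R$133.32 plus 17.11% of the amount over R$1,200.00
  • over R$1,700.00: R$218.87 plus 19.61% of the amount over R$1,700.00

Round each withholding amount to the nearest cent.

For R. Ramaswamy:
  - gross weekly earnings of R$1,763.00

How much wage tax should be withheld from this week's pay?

Wage Tax: taxable = R$1,763.00
  R$218.87 + 19.61% × (R$1,763.00 − R$1,700.00) = R$218.87 + 19.61% × R$63.00 = R$231.22

R$231.22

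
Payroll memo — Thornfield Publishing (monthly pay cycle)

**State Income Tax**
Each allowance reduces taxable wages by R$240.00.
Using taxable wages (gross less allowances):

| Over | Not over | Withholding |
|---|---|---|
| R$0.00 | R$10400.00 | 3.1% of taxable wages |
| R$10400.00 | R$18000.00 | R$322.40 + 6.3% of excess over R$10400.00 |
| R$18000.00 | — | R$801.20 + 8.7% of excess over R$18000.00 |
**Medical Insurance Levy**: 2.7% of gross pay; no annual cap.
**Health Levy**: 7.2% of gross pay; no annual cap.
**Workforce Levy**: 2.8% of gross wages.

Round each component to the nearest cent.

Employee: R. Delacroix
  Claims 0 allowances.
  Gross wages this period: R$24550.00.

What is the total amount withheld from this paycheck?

State Income Tax: taxable = R$24550.00
  R$801.20 + 8.7% × (R$24550.00 − R$18000.00) = R$801.20 + 8.7% × R$6550.00 = R$1371.05
Medical Insurance Levy: 2.7% × R$24550.00 = R$662.85
Health Levy: 7.2% × R$24550.00 = R$1767.60
Workforce Levy: 2.8% × R$24550.00 = R$687.40
Total: R$1371.05 + R$662.85 + R$1767.60 + R$687.40 = R$4488.90

R$4488.90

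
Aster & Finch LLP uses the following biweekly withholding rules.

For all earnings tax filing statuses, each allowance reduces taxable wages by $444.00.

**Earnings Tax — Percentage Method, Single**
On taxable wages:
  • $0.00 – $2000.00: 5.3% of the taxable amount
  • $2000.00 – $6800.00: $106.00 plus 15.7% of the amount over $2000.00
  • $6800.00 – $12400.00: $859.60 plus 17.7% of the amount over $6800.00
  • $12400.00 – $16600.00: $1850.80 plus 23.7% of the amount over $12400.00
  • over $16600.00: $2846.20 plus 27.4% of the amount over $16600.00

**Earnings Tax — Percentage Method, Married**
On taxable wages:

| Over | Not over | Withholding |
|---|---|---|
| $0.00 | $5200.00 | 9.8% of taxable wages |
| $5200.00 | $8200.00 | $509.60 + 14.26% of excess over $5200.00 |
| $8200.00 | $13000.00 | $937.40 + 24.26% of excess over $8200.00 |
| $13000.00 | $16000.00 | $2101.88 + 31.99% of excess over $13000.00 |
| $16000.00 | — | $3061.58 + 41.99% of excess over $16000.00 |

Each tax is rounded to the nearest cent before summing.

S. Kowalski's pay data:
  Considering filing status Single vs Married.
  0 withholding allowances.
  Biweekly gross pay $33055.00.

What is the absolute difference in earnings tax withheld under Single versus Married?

$2868.10

Earnings Tax (Single): taxable = $33055.00
  $2846.20 + 27.4% × ($33055.00 − $16600.00) = $2846.20 + 27.4% × $16455.00 = $7354.87
Earnings Tax (Married): taxable = $33055.00
  $3061.58 + 41.99% × ($33055.00 − $16000.00) = $3061.58 + 41.99% × $17055.00 = $10222.97
Difference: |$7354.87 − $10222.97| = $2868.10 (higher under Married)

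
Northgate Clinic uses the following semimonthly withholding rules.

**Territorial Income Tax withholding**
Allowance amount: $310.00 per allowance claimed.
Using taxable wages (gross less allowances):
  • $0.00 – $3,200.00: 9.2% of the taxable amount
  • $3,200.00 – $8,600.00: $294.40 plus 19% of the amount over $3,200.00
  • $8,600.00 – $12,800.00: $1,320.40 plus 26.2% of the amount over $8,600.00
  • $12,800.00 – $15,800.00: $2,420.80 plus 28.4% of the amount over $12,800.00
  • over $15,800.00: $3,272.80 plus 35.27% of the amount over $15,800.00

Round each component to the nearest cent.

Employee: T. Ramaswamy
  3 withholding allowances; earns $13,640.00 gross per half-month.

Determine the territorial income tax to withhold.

Territorial Income Tax: taxable = $13,640.00 − 3×$310.00 = $12,710.00
  $1,320.40 + 26.2% × ($12,710.00 − $8,600.00) = $1,320.40 + 26.2% × $4,110.00 = $2,397.22

$2,397.22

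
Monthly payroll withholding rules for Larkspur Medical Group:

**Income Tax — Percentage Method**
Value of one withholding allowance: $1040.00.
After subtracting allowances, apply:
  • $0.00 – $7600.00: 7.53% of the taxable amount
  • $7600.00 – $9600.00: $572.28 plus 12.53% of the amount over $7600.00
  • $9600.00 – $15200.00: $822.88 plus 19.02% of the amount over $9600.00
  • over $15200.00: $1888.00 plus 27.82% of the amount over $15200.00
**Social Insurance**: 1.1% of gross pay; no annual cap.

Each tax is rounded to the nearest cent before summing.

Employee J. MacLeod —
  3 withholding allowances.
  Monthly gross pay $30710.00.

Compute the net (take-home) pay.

Income Tax: taxable = $30710.00 − 3×$1040.00 = $27590.00
  $1888.00 + 27.82% × ($27590.00 − $15200.00) = $1888.00 + 27.82% × $12390.00 = $5334.90
Social Insurance: 1.1% × $30710.00 = $337.81
Total withheld: $5334.90 + $337.81 = $5672.71
Net pay: $30710.00 − $5672.71 = $25037.29

$25037.29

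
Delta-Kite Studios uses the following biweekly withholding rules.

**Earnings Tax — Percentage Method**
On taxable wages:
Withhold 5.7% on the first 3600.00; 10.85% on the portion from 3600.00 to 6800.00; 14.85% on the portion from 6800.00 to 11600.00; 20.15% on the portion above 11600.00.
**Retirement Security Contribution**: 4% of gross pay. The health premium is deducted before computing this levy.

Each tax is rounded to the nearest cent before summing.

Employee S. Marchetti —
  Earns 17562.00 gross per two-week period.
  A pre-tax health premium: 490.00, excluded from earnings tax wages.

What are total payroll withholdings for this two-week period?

3050.69

Earnings Tax: taxable = 17562.00 − 490.00 = 17072.00
  1265.20 + 20.15% × (17072.00 − 11600.00) = 1265.20 + 20.15% × 5472.00 = 2367.81
Retirement Security Contribution: 4% × 17072.00 = 682.88
Total: 2367.81 + 682.88 = 3050.69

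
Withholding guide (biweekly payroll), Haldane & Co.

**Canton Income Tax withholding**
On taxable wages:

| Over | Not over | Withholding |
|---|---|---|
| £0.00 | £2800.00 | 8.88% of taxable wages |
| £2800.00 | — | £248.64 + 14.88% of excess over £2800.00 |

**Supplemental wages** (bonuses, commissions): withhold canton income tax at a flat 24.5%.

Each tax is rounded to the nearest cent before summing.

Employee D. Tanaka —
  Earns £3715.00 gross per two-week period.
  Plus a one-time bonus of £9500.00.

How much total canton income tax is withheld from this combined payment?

£2712.29

Canton Income Tax: taxable = £3715.00
  £248.64 + 14.88% × (£3715.00 − £2800.00) = £248.64 + 14.88% × £915.00 = £384.79
Supplemental (24.5% flat on bonus): 24.5% × £9500.00 = £2327.50
Total canton income tax: £384.79 + £2327.50 = £2712.29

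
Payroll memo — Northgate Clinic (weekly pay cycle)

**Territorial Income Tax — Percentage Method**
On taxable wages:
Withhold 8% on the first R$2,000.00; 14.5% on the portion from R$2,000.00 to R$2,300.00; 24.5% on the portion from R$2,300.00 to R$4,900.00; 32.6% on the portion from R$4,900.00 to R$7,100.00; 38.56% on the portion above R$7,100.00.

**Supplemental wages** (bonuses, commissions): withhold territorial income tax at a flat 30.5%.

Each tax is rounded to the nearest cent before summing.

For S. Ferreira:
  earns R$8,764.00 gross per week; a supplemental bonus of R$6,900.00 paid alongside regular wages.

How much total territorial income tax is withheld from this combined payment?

Territorial Income Tax: taxable = R$8,764.00
  R$1,557.70 + 38.56% × (R$8,764.00 − R$7,100.00) = R$1,557.70 + 38.56% × R$1,664.00 = R$2,199.34
Supplemental (30.5% flat on bonus): 30.5% × R$6,900.00 = R$2,104.50
Total territorial income tax: R$2,199.34 + R$2,104.50 = R$4,303.84

R$4,303.84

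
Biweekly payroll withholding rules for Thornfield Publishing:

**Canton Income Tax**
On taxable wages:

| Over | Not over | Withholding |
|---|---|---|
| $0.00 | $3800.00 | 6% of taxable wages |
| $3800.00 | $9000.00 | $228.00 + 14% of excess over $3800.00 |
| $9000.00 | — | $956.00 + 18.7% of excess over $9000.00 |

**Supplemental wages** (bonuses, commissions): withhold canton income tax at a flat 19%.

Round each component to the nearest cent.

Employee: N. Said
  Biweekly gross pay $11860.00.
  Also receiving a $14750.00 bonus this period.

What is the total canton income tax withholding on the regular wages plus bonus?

$4293.32

Canton Income Tax: taxable = $11860.00
  $956.00 + 18.7% × ($11860.00 − $9000.00) = $956.00 + 18.7% × $2860.00 = $1490.82
Supplemental (19% flat on bonus): 19% × $14750.00 = $2802.50
Total canton income tax: $1490.82 + $2802.50 = $4293.32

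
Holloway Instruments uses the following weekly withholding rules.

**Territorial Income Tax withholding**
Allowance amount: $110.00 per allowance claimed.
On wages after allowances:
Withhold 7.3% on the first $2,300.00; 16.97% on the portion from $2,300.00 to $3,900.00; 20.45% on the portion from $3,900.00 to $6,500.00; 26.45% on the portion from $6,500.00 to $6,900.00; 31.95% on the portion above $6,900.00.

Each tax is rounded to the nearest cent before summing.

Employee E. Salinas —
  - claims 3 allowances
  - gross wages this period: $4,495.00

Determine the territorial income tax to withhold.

$493.61

Territorial Income Tax: taxable = $4,495.00 − 3×$110.00 = $4,165.00
  $439.42 + 20.45% × ($4,165.00 − $3,900.00) = $439.42 + 20.45% × $265.00 = $493.61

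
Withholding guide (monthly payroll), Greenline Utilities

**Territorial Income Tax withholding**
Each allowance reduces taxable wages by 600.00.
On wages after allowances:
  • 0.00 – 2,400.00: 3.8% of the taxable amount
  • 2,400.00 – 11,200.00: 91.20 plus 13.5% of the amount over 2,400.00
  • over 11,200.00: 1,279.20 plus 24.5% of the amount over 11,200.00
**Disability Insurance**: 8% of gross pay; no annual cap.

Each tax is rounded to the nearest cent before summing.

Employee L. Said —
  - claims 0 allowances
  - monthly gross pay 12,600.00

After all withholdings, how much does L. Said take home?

Territorial Income Tax: taxable = 12,600.00
  1,279.20 + 24.5% × (12,600.00 − 11,200.00) = 1,279.20 + 24.5% × 1,400.00 = 1,622.20
Disability Insurance: 8% × 12,600.00 = 1,008.00
Total withheld: 1,622.20 + 1,008.00 = 2,630.20
Net pay: 12,600.00 − 2,630.20 = 9,969.80

9,969.80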